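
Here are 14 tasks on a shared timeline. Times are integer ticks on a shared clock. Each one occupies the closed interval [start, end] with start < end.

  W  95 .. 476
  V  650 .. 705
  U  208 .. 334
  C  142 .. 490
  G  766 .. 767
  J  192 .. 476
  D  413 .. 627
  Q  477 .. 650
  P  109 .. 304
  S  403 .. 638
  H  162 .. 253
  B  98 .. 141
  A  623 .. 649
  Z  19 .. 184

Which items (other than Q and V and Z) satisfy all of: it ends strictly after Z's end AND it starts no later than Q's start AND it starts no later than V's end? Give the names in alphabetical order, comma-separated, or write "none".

C, D, H, J, P, S, U, W

Conditions: its end is strictly after Z's end (X.end > 184) AND its start is no later than Q's start (X.start <= 477) AND its start is no later than V's end (X.start <= 705).
A: end 649 > 184? ✓; start 623 <= 477? ✗; start 623 <= 705? ✓ → no.
B: end 141 > 184? ✗; start 98 <= 477? ✓; start 98 <= 705? ✓ → no.
C: end 490 > 184? ✓; start 142 <= 477? ✓; start 142 <= 705? ✓ → yes.
D: end 627 > 184? ✓; start 413 <= 477? ✓; start 413 <= 705? ✓ → yes.
G: end 767 > 184? ✓; start 766 <= 477? ✗; start 766 <= 705? ✗ → no.
H: end 253 > 184? ✓; start 162 <= 477? ✓; start 162 <= 705? ✓ → yes.
J: end 476 > 184? ✓; start 192 <= 477? ✓; start 192 <= 705? ✓ → yes.
P: end 304 > 184? ✓; start 109 <= 477? ✓; start 109 <= 705? ✓ → yes.
S: end 638 > 184? ✓; start 403 <= 477? ✓; start 403 <= 705? ✓ → yes.
U: end 334 > 184? ✓; start 208 <= 477? ✓; start 208 <= 705? ✓ → yes.
W: end 476 > 184? ✓; start 95 <= 477? ✓; start 95 <= 705? ✓ → yes.
Result: C, D, H, J, P, S, U, W.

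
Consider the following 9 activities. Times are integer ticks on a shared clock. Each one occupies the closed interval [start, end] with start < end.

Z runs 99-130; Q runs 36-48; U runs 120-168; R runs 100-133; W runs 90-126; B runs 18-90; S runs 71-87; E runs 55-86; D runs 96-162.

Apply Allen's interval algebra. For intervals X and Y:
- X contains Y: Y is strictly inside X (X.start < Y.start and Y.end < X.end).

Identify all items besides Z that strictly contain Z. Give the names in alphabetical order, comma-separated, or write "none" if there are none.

Target Z = [99, 130].
B [18, 90] → before → no.
D [96, 162] → contains → yes.
E [55, 86] → before → no.
Q [36, 48] → before → no.
R [100, 133] → overlapped-by → no.
S [71, 87] → before → no.
U [120, 168] → overlapped-by → no.
W [90, 126] → overlaps → no.
Result: D.

D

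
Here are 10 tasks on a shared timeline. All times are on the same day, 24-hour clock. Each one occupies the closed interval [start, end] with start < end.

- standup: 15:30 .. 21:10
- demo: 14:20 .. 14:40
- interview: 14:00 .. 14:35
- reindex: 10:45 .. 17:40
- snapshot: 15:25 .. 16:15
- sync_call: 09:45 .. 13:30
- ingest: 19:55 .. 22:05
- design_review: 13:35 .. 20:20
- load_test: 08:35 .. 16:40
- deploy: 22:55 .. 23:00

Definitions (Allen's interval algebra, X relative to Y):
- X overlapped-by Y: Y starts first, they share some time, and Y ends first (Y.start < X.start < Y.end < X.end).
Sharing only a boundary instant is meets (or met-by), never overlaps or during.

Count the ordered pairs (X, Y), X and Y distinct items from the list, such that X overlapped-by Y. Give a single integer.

11

Checking all 90 ordered pairs for relation 'overlapped-by'; matching pairs in alphabetical order:
(demo, interview): demo overlapped-by interview ✓
(design_review, load_test): design_review overlapped-by load_test ✓
(design_review, reindex): design_review overlapped-by reindex ✓
(ingest, design_review): ingest overlapped-by design_review ✓
(ingest, standup): ingest overlapped-by standup ✓
(reindex, load_test): reindex overlapped-by load_test ✓
(reindex, sync_call): reindex overlapped-by sync_call ✓
(standup, design_review): standup overlapped-by design_review ✓
(standup, load_test): standup overlapped-by load_test ✓
(standup, reindex): standup overlapped-by reindex ✓
(standup, snapshot): standup overlapped-by snapshot ✓
Count: 11.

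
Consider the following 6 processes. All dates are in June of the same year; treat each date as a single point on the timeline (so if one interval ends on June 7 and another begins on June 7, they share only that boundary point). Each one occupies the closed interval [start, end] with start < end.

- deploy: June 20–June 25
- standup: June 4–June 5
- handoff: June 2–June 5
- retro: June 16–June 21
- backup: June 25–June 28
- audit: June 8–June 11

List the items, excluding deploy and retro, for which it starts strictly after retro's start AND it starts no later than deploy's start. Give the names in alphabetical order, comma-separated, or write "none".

none

Conditions: its start is strictly after retro's start (X.start > June 16) AND its start is no later than deploy's start (X.start <= June 20).
audit: start June 8 > June 16? ✗; start June 8 <= June 20? ✓ → no.
backup: start June 25 > June 16? ✓; start June 25 <= June 20? ✗ → no.
handoff: start June 2 > June 16? ✗; start June 2 <= June 20? ✓ → no.
standup: start June 4 > June 16? ✗; start June 4 <= June 20? ✓ → no.
Result: none.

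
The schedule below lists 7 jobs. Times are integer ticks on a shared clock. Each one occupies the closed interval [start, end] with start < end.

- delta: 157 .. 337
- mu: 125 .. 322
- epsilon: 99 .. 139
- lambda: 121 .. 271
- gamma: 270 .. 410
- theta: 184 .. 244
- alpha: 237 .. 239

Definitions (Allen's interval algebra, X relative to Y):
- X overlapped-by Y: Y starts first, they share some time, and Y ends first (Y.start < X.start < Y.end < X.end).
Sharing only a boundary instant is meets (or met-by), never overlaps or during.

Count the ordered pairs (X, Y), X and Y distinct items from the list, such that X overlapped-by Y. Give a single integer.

8

Checking all 42 ordered pairs for relation 'overlapped-by'; matching pairs in alphabetical order:
(delta, lambda): delta overlapped-by lambda ✓
(delta, mu): delta overlapped-by mu ✓
(gamma, delta): gamma overlapped-by delta ✓
(gamma, lambda): gamma overlapped-by lambda ✓
(gamma, mu): gamma overlapped-by mu ✓
(lambda, epsilon): lambda overlapped-by epsilon ✓
(mu, epsilon): mu overlapped-by epsilon ✓
(mu, lambda): mu overlapped-by lambda ✓
Count: 8.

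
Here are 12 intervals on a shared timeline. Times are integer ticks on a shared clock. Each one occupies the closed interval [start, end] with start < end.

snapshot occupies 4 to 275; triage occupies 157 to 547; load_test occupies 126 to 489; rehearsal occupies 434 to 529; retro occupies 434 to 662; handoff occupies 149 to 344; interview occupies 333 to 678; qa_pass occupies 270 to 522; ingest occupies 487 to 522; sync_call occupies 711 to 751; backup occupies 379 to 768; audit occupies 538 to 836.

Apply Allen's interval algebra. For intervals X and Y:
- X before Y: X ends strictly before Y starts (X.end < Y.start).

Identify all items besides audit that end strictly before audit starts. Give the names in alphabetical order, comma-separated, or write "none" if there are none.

Target audit = [538, 836].
backup [379, 768] → overlaps → no.
handoff [149, 344] → before → yes.
ingest [487, 522] → before → yes.
interview [333, 678] → overlaps → no.
load_test [126, 489] → before → yes.
qa_pass [270, 522] → before → yes.
rehearsal [434, 529] → before → yes.
retro [434, 662] → overlaps → no.
snapshot [4, 275] → before → yes.
sync_call [711, 751] → during → no.
triage [157, 547] → overlaps → no.
Result: handoff, ingest, load_test, qa_pass, rehearsal, snapshot.

handoff, ingest, load_test, qa_pass, rehearsal, snapshot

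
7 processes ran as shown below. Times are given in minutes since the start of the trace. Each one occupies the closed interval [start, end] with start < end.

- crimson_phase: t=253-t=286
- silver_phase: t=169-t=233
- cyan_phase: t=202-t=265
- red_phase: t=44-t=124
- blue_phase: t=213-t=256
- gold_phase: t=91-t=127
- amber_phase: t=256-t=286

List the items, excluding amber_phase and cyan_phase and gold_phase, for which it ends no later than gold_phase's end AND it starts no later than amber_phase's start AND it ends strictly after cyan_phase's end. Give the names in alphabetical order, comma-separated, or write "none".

Conditions: its end is no later than gold_phase's end (X.end <= t=127) AND its start is no later than amber_phase's start (X.start <= t=256) AND its end is strictly after cyan_phase's end (X.end > t=265).
blue_phase: end t=256 <= t=127? ✗; start t=213 <= t=256? ✓; end t=256 > t=265? ✗ → no.
crimson_phase: end t=286 <= t=127? ✗; start t=253 <= t=256? ✓; end t=286 > t=265? ✓ → no.
red_phase: end t=124 <= t=127? ✓; start t=44 <= t=256? ✓; end t=124 > t=265? ✗ → no.
silver_phase: end t=233 <= t=127? ✗; start t=169 <= t=256? ✓; end t=233 > t=265? ✗ → no.
Result: none.

none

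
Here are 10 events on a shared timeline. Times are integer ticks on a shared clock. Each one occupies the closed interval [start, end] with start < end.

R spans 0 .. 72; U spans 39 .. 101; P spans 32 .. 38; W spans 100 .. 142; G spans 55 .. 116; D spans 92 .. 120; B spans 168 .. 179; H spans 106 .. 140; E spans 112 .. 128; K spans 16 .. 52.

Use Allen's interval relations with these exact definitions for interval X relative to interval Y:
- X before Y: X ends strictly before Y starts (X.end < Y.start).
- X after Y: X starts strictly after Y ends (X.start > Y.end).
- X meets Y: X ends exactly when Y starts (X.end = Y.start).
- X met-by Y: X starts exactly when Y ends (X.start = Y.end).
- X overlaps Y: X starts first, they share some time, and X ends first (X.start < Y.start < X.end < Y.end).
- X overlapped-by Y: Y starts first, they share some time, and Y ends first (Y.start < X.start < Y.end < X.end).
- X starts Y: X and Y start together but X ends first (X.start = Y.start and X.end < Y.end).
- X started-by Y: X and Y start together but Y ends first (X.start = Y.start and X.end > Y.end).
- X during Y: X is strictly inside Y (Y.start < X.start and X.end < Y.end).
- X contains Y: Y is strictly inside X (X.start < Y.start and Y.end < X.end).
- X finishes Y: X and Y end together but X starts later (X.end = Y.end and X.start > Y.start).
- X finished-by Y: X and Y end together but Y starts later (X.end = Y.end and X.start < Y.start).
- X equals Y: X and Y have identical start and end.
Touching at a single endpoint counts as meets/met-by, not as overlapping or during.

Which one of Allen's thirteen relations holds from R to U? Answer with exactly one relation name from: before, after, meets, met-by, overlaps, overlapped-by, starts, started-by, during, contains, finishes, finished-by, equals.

R = [0, 72]; U = [39, 101].
Compare endpoints: R.start < U.start, R.start < U.end, R.end > U.start, R.end < U.end.
That pattern is 'overlaps'.

overlaps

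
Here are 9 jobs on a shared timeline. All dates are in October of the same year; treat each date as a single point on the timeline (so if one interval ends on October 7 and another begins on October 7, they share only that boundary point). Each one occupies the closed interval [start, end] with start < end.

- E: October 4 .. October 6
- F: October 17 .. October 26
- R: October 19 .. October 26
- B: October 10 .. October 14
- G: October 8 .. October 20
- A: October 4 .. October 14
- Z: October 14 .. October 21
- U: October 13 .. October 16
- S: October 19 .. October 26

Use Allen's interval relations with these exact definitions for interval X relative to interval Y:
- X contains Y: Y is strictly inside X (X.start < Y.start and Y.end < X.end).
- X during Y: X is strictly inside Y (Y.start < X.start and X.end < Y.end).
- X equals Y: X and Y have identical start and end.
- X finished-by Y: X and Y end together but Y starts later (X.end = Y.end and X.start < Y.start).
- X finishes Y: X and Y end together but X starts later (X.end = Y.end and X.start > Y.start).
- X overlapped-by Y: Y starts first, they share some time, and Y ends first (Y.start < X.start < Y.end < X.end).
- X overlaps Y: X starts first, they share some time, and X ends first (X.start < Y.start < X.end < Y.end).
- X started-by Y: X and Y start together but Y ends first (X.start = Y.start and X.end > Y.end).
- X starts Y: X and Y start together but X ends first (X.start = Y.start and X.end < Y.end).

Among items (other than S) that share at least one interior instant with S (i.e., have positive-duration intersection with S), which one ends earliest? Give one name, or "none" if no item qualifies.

Target S = [October 19, October 26].
A [October 4, October 14] → before → excluded.
B [October 10, October 14] → before → excluded.
E [October 4, October 6] → before → excluded.
F [October 17, October 26] → finished-by → candidate.
G [October 8, October 20] → overlaps → candidate.
R [October 19, October 26] → equals → candidate.
U [October 13, October 16] → before → excluded.
Z [October 14, October 21] → overlaps → candidate.
Among candidates, earliest end is October 20 → G.

G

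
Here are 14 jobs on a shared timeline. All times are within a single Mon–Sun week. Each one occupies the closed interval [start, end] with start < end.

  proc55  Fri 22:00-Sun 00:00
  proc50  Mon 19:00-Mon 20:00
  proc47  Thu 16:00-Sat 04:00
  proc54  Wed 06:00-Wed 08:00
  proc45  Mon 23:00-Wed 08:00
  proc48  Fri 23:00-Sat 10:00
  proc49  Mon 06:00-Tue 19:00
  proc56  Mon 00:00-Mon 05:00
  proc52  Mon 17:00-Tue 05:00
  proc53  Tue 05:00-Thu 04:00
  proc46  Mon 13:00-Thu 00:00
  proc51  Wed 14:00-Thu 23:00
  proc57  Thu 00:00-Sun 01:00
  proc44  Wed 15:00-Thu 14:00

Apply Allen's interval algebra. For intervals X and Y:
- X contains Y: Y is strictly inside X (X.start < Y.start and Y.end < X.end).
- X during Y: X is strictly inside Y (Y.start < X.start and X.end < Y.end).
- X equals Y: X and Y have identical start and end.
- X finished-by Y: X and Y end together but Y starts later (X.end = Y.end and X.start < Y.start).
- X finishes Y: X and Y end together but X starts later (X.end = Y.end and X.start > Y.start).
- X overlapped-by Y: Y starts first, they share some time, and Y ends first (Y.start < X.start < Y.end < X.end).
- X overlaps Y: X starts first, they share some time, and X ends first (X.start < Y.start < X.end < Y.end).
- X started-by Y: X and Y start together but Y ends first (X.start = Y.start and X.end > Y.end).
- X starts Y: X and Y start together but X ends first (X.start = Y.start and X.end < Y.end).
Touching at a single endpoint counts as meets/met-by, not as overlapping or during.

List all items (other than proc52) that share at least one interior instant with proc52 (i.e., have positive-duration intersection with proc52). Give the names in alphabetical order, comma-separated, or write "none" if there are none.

Target proc52 = [Mon 17:00, Tue 05:00].
proc44 [Wed 15:00, Thu 14:00] → after → no.
proc45 [Mon 23:00, Wed 08:00] → overlapped-by → yes.
proc46 [Mon 13:00, Thu 00:00] → contains → yes.
proc47 [Thu 16:00, Sat 04:00] → after → no.
proc48 [Fri 23:00, Sat 10:00] → after → no.
proc49 [Mon 06:00, Tue 19:00] → contains → yes.
proc50 [Mon 19:00, Mon 20:00] → during → yes.
proc51 [Wed 14:00, Thu 23:00] → after → no.
proc53 [Tue 05:00, Thu 04:00] → met-by → no.
proc54 [Wed 06:00, Wed 08:00] → after → no.
proc55 [Fri 22:00, Sun 00:00] → after → no.
proc56 [Mon 00:00, Mon 05:00] → before → no.
proc57 [Thu 00:00, Sun 01:00] → after → no.
Result: proc45, proc46, proc49, proc50.

proc45, proc46, proc49, proc50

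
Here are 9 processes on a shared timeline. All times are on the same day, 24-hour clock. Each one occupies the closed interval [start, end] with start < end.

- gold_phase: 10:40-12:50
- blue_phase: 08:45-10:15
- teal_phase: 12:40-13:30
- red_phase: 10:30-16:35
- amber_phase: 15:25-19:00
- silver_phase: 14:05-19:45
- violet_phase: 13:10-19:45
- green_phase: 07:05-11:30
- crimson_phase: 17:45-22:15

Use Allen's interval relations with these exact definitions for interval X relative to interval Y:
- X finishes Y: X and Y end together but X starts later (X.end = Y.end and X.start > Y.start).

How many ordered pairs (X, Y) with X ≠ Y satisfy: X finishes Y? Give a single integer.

Checking all 72 ordered pairs for relation 'finishes'; matching pairs in alphabetical order:
(silver_phase, violet_phase): silver_phase finishes violet_phase ✓
Count: 1.

1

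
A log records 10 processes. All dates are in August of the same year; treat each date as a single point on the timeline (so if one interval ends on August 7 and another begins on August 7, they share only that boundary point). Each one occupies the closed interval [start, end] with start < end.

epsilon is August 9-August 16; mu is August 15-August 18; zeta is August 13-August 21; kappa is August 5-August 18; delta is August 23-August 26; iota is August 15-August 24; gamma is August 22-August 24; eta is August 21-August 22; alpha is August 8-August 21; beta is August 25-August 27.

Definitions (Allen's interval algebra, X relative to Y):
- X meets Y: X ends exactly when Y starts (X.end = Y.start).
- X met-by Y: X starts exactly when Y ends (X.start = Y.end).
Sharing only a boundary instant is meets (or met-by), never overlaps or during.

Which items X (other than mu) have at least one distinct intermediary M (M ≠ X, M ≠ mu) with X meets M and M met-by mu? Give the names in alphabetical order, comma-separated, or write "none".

none

Target mu = [August 15, August 18].
Intermediaries M with M met-by mu: none.
Union: none.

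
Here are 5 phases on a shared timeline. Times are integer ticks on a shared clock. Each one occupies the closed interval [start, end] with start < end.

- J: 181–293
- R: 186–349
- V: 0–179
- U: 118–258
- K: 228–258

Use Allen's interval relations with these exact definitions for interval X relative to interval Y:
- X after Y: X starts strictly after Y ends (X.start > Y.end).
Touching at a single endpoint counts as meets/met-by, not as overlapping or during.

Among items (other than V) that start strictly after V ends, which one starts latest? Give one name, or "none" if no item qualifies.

Target V = [0, 179].
J [181, 293] → after → candidate.
K [228, 258] → after → candidate.
R [186, 349] → after → candidate.
U [118, 258] → overlapped-by → excluded.
Among candidates, latest start is 228 → K.

K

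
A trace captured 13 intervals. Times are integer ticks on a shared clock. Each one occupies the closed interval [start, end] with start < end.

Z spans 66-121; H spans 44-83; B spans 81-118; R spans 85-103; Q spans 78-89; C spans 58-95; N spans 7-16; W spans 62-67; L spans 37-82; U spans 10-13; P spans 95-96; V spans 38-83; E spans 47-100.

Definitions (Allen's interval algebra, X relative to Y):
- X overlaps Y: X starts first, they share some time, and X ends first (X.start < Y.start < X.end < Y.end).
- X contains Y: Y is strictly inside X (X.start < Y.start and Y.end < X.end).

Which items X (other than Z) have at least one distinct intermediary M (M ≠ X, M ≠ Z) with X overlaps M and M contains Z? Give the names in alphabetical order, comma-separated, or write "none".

Target Z = [66, 121].
Intermediaries M with M contains Z: none.
Union: none.

none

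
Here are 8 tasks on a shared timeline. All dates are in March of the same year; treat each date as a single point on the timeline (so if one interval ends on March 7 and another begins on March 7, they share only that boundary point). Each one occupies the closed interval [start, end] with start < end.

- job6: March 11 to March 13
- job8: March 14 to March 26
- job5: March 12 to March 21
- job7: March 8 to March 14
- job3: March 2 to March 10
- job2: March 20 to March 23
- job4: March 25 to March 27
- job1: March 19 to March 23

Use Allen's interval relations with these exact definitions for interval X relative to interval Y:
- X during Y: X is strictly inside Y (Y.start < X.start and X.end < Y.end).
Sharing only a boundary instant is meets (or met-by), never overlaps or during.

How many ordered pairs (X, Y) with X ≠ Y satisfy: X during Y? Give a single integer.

Checking all 56 ordered pairs for relation 'during'; matching pairs in alphabetical order:
(job1, job8): job1 during job8 ✓
(job2, job8): job2 during job8 ✓
(job6, job7): job6 during job7 ✓
Count: 3.

3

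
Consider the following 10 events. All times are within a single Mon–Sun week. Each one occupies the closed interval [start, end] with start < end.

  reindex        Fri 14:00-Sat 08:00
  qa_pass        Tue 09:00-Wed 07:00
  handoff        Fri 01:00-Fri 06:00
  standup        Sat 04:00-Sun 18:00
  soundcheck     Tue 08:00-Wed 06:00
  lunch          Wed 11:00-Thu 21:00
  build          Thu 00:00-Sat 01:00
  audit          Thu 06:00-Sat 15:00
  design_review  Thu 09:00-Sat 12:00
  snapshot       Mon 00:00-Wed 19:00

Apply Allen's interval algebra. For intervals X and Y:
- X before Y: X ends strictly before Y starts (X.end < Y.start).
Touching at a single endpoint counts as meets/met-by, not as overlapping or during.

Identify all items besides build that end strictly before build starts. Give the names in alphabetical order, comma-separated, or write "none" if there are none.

Target build = [Thu 00:00, Sat 01:00].
audit [Thu 06:00, Sat 15:00] → overlapped-by → no.
design_review [Thu 09:00, Sat 12:00] → overlapped-by → no.
handoff [Fri 01:00, Fri 06:00] → during → no.
lunch [Wed 11:00, Thu 21:00] → overlaps → no.
qa_pass [Tue 09:00, Wed 07:00] → before → yes.
reindex [Fri 14:00, Sat 08:00] → overlapped-by → no.
snapshot [Mon 00:00, Wed 19:00] → before → yes.
soundcheck [Tue 08:00, Wed 06:00] → before → yes.
standup [Sat 04:00, Sun 18:00] → after → no.
Result: qa_pass, snapshot, soundcheck.

qa_pass, snapshot, soundcheck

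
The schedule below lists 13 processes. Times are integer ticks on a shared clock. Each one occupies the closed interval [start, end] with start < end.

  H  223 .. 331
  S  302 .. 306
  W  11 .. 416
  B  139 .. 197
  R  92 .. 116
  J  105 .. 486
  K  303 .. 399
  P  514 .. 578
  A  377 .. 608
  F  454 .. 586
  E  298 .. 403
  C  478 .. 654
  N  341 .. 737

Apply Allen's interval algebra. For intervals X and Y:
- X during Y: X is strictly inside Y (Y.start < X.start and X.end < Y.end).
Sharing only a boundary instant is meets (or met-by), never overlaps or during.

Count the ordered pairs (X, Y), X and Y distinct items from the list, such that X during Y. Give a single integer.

Checking all 156 ordered pairs for relation 'during'; matching pairs in alphabetical order:
(A, N): A during N ✓
(B, J): B during J ✓
(B, W): B during W ✓
(C, N): C during N ✓
(E, J): E during J ✓
(E, W): E during W ✓
(F, A): F during A ✓
(F, N): F during N ✓
(H, J): H during J ✓
(H, W): H during W ✓
(K, E): K during E ✓
(K, J): K during J ✓
(K, W): K during W ✓
(P, A): P during A ✓
(P, C): P during C ✓
(P, F): P during F ✓
(P, N): P during N ✓
(R, W): R during W ✓
(S, E): S during E ✓
(S, H): S during H ✓
(S, J): S during J ✓
(S, W): S during W ✓
Count: 22.

22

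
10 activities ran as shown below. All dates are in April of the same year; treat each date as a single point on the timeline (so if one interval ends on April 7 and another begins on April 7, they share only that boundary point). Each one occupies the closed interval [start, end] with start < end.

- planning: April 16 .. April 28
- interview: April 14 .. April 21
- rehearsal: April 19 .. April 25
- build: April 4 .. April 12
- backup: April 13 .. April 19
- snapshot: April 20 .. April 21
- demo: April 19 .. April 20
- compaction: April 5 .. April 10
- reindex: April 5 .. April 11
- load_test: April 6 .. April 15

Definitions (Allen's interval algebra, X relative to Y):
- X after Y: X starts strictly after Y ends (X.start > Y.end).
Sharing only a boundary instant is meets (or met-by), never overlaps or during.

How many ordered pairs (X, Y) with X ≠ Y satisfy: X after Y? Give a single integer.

Checking all 90 ordered pairs for relation 'after'; matching pairs in alphabetical order:
(backup, build): backup after build ✓
(backup, compaction): backup after compaction ✓
(backup, reindex): backup after reindex ✓
(demo, build): demo after build ✓
(demo, compaction): demo after compaction ✓
(demo, load_test): demo after load_test ✓
(demo, reindex): demo after reindex ✓
(interview, build): interview after build ✓
(interview, compaction): interview after compaction ✓
(interview, reindex): interview after reindex ✓
(planning, build): planning after build ✓
(planning, compaction): planning after compaction ✓
(planning, load_test): planning after load_test ✓
(planning, reindex): planning after reindex ✓
(rehearsal, build): rehearsal after build ✓
(rehearsal, compaction): rehearsal after compaction ✓
(rehearsal, load_test): rehearsal after load_test ✓
(rehearsal, reindex): rehearsal after reindex ✓
(snapshot, backup): snapshot after backup ✓
(snapshot, build): snapshot after build ✓
(snapshot, compaction): snapshot after compaction ✓
(snapshot, load_test): snapshot after load_test ✓
(snapshot, reindex): snapshot after reindex ✓
Count: 23.

23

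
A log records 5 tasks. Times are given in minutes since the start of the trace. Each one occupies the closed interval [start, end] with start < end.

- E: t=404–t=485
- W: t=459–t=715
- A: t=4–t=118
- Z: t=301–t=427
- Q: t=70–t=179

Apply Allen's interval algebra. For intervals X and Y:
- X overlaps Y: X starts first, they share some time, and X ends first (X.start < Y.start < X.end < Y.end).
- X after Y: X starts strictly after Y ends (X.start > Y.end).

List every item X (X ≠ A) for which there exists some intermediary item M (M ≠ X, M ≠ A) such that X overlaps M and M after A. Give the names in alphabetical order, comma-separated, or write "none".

E, Z

Target A = [t=4, t=118].
Intermediaries M with M after A: E, W, Z.
Via E — items with X overlaps E: Z.
Via W — items with X overlaps W: E.
Via Z — items with X overlaps Z: none.
Union: E, Z.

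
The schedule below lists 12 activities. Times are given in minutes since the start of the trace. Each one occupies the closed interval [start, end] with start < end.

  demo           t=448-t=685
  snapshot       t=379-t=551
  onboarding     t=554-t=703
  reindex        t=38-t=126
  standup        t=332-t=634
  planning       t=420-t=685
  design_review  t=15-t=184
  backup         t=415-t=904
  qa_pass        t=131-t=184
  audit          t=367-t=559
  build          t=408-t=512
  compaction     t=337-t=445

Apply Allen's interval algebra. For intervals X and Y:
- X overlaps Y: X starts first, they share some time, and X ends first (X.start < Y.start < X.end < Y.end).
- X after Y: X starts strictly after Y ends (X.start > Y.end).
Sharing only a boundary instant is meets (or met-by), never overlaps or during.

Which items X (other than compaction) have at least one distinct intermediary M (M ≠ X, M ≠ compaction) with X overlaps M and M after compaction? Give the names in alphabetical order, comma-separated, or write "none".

audit, build, demo, planning, snapshot, standup

Target compaction = [t=337, t=445].
Intermediaries M with M after compaction: demo, onboarding.
Via demo — items with X overlaps demo: audit, build, snapshot, standup.
Via onboarding — items with X overlaps onboarding: audit, demo, planning, standup.
Union: audit, build, demo, planning, snapshot, standup.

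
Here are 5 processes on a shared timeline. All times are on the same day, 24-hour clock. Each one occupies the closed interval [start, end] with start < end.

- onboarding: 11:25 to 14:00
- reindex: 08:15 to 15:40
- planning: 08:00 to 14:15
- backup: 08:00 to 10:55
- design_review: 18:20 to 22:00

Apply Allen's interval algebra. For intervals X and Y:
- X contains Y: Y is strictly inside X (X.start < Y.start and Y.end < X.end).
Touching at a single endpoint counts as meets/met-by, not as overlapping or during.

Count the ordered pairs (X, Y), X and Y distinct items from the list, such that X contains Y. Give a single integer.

Checking all 20 ordered pairs for relation 'contains'; matching pairs in alphabetical order:
(planning, onboarding): planning contains onboarding ✓
(reindex, onboarding): reindex contains onboarding ✓
Count: 2.

2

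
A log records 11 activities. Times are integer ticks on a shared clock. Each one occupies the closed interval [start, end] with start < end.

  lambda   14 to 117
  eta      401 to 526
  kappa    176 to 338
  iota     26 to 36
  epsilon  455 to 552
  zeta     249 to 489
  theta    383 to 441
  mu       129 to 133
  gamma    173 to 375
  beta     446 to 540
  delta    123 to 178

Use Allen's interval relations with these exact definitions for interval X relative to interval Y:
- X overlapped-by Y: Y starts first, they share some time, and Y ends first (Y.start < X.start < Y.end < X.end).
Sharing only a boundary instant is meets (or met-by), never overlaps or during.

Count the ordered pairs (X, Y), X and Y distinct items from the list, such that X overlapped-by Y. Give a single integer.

11

Checking all 110 ordered pairs for relation 'overlapped-by'; matching pairs in alphabetical order:
(beta, eta): beta overlapped-by eta ✓
(beta, zeta): beta overlapped-by zeta ✓
(epsilon, beta): epsilon overlapped-by beta ✓
(epsilon, eta): epsilon overlapped-by eta ✓
(epsilon, zeta): epsilon overlapped-by zeta ✓
(eta, theta): eta overlapped-by theta ✓
(eta, zeta): eta overlapped-by zeta ✓
(gamma, delta): gamma overlapped-by delta ✓
(kappa, delta): kappa overlapped-by delta ✓
(zeta, gamma): zeta overlapped-by gamma ✓
(zeta, kappa): zeta overlapped-by kappa ✓
Count: 11.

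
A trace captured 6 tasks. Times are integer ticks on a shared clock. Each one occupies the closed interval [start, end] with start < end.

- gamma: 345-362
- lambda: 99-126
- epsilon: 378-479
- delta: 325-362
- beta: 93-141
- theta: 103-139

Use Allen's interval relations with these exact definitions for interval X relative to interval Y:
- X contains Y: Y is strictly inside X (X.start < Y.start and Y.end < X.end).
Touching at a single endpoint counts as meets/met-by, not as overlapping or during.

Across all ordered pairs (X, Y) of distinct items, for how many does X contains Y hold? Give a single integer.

Checking all 30 ordered pairs for relation 'contains'; matching pairs in alphabetical order:
(beta, lambda): beta contains lambda ✓
(beta, theta): beta contains theta ✓
Count: 2.

2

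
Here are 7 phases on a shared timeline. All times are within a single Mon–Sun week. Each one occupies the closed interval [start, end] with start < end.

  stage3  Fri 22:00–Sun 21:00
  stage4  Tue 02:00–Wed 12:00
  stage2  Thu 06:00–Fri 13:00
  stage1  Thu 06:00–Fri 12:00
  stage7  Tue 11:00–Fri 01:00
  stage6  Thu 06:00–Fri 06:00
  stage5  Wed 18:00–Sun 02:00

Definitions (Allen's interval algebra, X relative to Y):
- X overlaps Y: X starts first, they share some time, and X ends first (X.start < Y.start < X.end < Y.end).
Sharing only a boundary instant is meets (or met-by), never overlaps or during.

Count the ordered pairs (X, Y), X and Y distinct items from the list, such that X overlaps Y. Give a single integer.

Checking all 42 ordered pairs for relation 'overlaps'; matching pairs in alphabetical order:
(stage4, stage7): stage4 overlaps stage7 ✓
(stage5, stage3): stage5 overlaps stage3 ✓
(stage7, stage1): stage7 overlaps stage1 ✓
(stage7, stage2): stage7 overlaps stage2 ✓
(stage7, stage5): stage7 overlaps stage5 ✓
(stage7, stage6): stage7 overlaps stage6 ✓
Count: 6.

6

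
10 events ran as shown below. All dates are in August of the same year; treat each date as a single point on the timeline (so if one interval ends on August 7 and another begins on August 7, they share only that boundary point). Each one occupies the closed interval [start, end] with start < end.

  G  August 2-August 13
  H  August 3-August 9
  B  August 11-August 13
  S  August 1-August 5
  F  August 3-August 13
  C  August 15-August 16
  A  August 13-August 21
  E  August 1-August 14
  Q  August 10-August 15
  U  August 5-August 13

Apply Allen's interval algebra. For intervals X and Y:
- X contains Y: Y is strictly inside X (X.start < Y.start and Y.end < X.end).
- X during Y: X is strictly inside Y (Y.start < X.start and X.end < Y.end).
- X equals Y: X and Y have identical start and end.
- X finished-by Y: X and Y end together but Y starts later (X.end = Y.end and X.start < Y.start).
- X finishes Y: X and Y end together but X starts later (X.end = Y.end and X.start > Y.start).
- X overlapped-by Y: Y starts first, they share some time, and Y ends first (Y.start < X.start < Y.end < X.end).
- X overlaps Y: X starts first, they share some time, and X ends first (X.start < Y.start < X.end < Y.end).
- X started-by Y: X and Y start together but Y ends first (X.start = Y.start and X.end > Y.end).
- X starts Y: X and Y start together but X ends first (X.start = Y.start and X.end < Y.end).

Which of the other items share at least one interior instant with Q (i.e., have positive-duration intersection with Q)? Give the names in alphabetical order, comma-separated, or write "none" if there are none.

A, B, E, F, G, U

Target Q = [August 10, August 15].
A [August 13, August 21] → overlapped-by → yes.
B [August 11, August 13] → during → yes.
C [August 15, August 16] → met-by → no.
E [August 1, August 14] → overlaps → yes.
F [August 3, August 13] → overlaps → yes.
G [August 2, August 13] → overlaps → yes.
H [August 3, August 9] → before → no.
S [August 1, August 5] → before → no.
U [August 5, August 13] → overlaps → yes.
Result: A, B, E, F, G, U.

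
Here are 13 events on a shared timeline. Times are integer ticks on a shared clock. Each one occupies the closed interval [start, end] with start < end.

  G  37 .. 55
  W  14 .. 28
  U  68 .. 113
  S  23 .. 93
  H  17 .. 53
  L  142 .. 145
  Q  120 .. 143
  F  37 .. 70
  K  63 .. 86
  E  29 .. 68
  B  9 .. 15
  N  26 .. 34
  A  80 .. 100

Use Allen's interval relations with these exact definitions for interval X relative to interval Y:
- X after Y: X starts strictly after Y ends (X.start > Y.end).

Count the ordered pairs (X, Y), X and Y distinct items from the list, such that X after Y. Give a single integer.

Checking all 156 ordered pairs for relation 'after'; matching pairs in alphabetical order:
(A, B): A after B ✓
(A, E): A after E ✓
(A, F): A after F ✓
(A, G): A after G ✓
(A, H): A after H ✓
(A, N): A after N ✓
(A, W): A after W ✓
(E, B): E after B ✓
(E, W): E after W ✓
(F, B): F after B ✓
(F, N): F after N ✓
(F, W): F after W ✓
(G, B): G after B ✓
(G, N): G after N ✓
(G, W): G after W ✓
(H, B): H after B ✓
(K, B): K after B ✓
(K, G): K after G ✓
(K, H): K after H ✓
(K, N): K after N ✓
(K, W): K after W ✓
(L, A): L after A ✓
(L, B): L after B ✓
(L, E): L after E ✓
... plus 26 further pairs not listed.
Count: 50.

50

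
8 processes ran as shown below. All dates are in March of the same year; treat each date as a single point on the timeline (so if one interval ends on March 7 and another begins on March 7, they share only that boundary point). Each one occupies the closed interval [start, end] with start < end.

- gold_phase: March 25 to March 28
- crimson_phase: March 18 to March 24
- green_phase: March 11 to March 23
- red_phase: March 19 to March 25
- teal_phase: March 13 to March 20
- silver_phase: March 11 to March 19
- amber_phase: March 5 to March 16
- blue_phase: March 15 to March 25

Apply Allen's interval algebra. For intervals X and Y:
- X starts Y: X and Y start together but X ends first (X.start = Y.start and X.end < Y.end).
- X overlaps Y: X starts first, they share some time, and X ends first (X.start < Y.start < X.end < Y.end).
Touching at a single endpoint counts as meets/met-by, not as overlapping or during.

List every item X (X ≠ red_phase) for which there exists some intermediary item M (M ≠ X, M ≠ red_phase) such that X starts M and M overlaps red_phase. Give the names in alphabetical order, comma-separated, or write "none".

silver_phase

Target red_phase = [March 19, March 25].
Intermediaries M with M overlaps red_phase: crimson_phase, green_phase, teal_phase.
Via crimson_phase — items with X starts crimson_phase: none.
Via green_phase — items with X starts green_phase: silver_phase.
Via teal_phase — items with X starts teal_phase: none.
Union: silver_phase.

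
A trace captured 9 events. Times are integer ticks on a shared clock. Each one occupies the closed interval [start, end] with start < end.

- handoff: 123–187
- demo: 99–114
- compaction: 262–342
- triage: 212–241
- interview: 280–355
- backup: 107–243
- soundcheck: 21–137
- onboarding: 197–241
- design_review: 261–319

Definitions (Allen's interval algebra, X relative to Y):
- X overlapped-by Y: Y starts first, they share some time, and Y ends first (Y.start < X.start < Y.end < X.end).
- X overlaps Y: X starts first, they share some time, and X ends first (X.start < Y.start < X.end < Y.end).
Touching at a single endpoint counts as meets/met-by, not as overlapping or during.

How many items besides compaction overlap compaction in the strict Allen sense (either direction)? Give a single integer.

2

Target compaction = [262, 342].
backup [107, 243] → before → no.
demo [99, 114] → before → no.
design_review [261, 319] → overlaps → counts.
handoff [123, 187] → before → no.
interview [280, 355] → overlapped-by → counts.
onboarding [197, 241] → before → no.
soundcheck [21, 137] → before → no.
triage [212, 241] → before → no.
Total: 2.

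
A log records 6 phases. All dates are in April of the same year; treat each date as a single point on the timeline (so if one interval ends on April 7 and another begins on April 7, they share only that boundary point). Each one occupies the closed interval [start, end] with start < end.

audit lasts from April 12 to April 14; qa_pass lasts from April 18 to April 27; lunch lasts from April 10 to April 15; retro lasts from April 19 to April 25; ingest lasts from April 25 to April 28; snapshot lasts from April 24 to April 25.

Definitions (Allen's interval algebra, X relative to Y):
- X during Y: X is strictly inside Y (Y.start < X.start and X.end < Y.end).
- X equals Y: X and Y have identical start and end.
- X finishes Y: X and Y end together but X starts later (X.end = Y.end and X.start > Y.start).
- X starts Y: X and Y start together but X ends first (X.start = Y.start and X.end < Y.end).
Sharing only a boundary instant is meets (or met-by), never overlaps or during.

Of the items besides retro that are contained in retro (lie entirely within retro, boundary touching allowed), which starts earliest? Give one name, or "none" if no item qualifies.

Target retro = [April 19, April 25].
audit [April 12, April 14] → before → excluded.
ingest [April 25, April 28] → met-by → excluded.
lunch [April 10, April 15] → before → excluded.
qa_pass [April 18, April 27] → contains → excluded.
snapshot [April 24, April 25] → finishes → candidate.
Among candidates, earliest start is April 24 → snapshot.

snapshot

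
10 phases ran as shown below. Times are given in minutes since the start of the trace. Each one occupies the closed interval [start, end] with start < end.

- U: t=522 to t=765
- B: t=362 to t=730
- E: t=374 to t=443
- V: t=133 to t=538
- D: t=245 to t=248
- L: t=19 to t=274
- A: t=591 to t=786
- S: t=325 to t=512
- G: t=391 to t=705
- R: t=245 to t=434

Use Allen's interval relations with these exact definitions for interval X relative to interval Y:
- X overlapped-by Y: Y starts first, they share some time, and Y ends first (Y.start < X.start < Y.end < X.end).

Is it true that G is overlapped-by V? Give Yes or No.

Yes

G = [t=391, t=705], V = [t=133, t=538].
Actual relation of G to V: overlapped-by.
Asked whether 'overlapped-by' holds → Yes.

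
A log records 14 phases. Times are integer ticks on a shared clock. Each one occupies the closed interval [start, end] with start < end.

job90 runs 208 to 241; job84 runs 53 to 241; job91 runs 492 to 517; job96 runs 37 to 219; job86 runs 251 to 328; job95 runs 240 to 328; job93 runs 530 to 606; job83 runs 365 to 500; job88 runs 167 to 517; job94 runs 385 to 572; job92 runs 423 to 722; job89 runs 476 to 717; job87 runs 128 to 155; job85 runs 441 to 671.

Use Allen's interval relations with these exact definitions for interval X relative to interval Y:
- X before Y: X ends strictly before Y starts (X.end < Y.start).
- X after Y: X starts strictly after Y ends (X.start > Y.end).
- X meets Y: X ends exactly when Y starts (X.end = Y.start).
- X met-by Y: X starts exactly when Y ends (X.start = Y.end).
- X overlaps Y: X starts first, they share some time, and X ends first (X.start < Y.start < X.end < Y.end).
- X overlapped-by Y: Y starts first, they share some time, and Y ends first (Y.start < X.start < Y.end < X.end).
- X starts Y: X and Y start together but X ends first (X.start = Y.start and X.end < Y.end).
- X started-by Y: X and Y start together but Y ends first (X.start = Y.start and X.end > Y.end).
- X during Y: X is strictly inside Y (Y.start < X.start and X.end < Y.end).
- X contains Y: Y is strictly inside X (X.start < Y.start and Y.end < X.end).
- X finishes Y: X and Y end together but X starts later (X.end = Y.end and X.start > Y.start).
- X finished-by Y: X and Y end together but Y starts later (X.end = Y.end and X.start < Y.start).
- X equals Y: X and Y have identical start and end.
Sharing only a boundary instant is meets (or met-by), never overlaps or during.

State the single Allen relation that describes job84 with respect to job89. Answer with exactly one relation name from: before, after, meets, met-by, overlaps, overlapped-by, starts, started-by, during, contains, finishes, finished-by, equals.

before

job84 = [53, 241]; job89 = [476, 717].
Compare endpoints: job84.start < job89.start, job84.start < job89.end, job84.end < job89.start, job84.end < job89.end.
That pattern is 'before'.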